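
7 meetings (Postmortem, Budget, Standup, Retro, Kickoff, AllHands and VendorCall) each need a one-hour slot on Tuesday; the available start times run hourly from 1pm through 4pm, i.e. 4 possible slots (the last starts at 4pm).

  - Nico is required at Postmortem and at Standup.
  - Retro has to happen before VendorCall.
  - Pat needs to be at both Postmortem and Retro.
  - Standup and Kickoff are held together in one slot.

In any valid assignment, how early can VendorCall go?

2pm

Precedence pushes VendorCall to at least 2pm.
VendorCall at 2pm is achievable: Budget -> 1pm, Standup -> 1pm, VendorCall -> 2pm, Postmortem -> 2pm, AllHands -> 1pm, Kickoff -> 1pm, Retro -> 1pm.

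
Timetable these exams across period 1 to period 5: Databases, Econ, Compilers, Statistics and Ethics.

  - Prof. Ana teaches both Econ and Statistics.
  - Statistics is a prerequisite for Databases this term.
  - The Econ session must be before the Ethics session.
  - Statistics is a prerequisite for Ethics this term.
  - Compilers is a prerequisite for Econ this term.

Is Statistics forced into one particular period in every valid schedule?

No

Statistics can be period 1 (e.g. Compilers -> period 1; Ethics -> period 3; Databases -> period 2; Econ -> period 2; Statistics -> period 1) or period 2 (e.g. Ethics=period 4, Statistics=period 2, Databases=period 3, Econ=period 3, Compilers=period 1).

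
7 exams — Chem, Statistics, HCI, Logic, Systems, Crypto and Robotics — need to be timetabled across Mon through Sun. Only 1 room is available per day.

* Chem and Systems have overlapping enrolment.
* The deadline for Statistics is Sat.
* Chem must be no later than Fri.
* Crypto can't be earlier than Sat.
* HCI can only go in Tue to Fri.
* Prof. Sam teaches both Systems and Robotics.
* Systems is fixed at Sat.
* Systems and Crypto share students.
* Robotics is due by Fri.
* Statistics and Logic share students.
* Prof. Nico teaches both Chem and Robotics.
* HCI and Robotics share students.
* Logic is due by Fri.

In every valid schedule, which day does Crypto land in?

Crypto's window is Sat–Sun.
Systems is fixed at Sat, and Crypto can't share a day with Systems.
So Crypto must be Sun.

Sun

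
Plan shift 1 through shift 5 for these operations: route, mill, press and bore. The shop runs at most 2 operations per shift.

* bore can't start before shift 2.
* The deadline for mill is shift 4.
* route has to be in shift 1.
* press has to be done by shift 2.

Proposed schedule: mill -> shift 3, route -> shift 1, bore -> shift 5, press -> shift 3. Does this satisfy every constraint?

No. press has to be done by shift 2 is not satisfied.

route has to be in shift 1 — holds.
bore can't start before shift 2 — holds.
press has to be done by shift 2 — violated.
The deadline for mill is shift 4 — holds.
The shop runs at most 2 operations per shift — holds.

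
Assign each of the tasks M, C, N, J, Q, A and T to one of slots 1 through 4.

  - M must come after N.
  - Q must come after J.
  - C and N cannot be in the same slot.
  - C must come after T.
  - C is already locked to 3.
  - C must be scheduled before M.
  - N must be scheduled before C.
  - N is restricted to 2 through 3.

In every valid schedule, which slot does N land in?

N's window is 2–3.
C is fixed at 3, and N can't share a slot with C.
So N must be 2.

2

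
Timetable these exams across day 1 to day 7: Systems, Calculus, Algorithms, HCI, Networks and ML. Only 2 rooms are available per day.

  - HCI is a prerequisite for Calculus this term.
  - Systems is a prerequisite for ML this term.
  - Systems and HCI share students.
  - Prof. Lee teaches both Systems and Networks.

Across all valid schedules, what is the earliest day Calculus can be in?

Precedence pushes Calculus to at least day 2.
Calculus at day 2 is achievable: Systems=day 2, Algorithms=day 1, Calculus=day 2, ML=day 3, HCI=day 1, Networks=day 3.

day 2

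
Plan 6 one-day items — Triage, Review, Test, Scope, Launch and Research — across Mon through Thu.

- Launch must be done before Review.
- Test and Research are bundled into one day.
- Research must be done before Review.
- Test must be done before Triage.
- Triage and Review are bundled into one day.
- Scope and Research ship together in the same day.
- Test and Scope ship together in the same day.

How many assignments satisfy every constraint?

Splitting on Triage: it can be Tue (1), Wed (4), Thu (9). Listing each branch's schedules as (Review, Test, Scope, Launch, Research):
Triage=Tue: (Tue,Mon,Mon,Mon,Mon) — 1.
Triage=Wed: (Wed,Mon,Mon,Mon,Mon) (Wed,Mon,Mon,Tue,Mon) (Wed,Tue,Tue,Mon,Tue) (Wed,Tue,Tue,Tue,Tue) — 4.
Triage=Thu: (Thu,Mon,Mon,Mon,Mon) (Thu,Mon,Mon,Tue,Mon) (Thu,Mon,Mon,Wed,Mon) (Thu,Tue,Tue,Mon,Tue) (Thu,Tue,Tue,Tue,Tue) (Thu,Tue,Tue,Wed,Tue) (Thu,Wed,Wed,Mon,Wed) (Thu,Wed,Wed,Tue,Wed) (Thu,Wed,Wed,Wed,Wed) — 9.
Summing: 1 + 4 + 9 = 14.

14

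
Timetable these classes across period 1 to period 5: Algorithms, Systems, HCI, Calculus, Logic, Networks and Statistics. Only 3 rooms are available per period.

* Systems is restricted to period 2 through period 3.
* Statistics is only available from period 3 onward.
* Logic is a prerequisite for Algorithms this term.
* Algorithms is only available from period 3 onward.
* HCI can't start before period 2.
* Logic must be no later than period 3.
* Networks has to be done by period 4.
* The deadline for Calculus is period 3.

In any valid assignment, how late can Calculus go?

period 3

Calculus's own window allows nothing later than period 3.
Calculus at period 3 is achievable: Systems=period 2, Logic=period 1, HCI=period 2, Networks=period 1, Algorithms=period 3, Calculus=period 3, Statistics=period 3.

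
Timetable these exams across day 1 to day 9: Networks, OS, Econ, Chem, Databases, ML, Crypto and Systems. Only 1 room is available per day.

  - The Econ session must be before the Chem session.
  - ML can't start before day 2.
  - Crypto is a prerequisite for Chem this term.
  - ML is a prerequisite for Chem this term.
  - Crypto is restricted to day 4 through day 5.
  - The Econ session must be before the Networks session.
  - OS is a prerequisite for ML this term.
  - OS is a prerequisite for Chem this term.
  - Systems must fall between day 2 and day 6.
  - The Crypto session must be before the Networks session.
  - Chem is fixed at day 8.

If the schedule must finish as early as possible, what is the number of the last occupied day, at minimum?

day 8

The precedence chain requires at least 3 distinct days.
With at most 1 per day and 8 exams, at least 8 days are needed.
Chem can't be placed before day 8, so the schedule must run through at least day 8.
8 works (last occupied day: day 8): for example Networks=day 6; Systems=day 2; Chem=day 8; Crypto=day 4; OS=day 1; Databases=day 7; Econ=day 5; ML=day 3.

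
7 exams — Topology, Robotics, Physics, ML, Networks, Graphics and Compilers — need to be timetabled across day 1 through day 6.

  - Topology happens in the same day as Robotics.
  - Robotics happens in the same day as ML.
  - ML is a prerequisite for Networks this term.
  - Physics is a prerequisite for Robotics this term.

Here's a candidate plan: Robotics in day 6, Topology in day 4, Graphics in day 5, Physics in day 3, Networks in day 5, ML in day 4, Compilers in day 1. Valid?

Physics is a prerequisite for Robotics this term — holds.
Robotics happens in the same day as ML — violated.
ML is a prerequisite for Networks this term — holds.
Topology happens in the same day as Robotics — violated.

Invalid. Topology happens in the same day as Robotics.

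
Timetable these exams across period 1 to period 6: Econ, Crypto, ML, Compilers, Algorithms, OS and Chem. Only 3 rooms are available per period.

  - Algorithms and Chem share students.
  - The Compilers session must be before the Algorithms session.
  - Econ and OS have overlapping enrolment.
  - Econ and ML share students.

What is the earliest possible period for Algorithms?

period 2

Precedence pushes Algorithms to at least period 2.
Algorithms at period 2 is achievable: Chem in period 3; Econ in period 1; ML in period 2; Crypto in period 1; Algorithms in period 2; Compilers in period 1; OS in period 2.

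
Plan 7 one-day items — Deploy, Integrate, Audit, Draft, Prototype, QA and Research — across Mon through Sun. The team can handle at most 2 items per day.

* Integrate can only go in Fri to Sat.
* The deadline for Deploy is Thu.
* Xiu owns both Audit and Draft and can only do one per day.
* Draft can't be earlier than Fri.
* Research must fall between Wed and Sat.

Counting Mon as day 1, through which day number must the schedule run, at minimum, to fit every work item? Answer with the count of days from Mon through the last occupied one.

With at most 2 per day and 7 work items, at least 4 days are needed.
Integrate can't be placed before Fri — that is day 5 counting from Mon — so the schedule must run through at least 5 days.
5 works (last occupied day: Fri): for example Draft=Fri, Research=Wed, Audit=Mon, Prototype=Tue, Deploy=Mon, Integrate=Fri, QA=Tue.

5 days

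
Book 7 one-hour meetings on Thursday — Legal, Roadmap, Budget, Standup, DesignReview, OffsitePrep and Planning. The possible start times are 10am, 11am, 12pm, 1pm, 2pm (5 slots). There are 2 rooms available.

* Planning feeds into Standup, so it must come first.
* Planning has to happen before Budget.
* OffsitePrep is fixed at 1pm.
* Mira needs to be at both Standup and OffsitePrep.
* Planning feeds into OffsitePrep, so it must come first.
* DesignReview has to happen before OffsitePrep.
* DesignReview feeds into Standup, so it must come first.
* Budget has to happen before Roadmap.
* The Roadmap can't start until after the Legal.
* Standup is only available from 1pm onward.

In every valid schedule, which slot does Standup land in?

2pm

Standup's window is 1pm–2pm.
OffsitePrep is fixed at 1pm, and Standup can't share a slot with OffsitePrep.
So Standup must be 2pm.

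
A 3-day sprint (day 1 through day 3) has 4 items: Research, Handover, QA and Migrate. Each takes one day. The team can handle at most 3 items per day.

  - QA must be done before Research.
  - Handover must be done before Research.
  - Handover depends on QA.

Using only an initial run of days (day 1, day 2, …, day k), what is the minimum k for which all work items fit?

The precedence chain requires at least 3 distinct days.
With at most 3 per day and 4 work items, at least 2 days are needed.
3 works (last occupied day: day 3): for example Research in day 3; QA in day 1; Handover in day 2; Migrate in day 1.

3 days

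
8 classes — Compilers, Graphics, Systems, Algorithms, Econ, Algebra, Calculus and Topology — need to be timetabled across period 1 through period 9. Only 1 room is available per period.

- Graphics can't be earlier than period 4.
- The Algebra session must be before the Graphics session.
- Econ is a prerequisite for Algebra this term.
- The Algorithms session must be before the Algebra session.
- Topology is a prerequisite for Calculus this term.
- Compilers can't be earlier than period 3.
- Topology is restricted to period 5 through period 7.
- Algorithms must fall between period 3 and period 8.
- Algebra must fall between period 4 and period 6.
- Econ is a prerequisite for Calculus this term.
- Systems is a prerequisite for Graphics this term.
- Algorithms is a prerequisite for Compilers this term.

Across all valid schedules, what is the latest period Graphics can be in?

period 9

Graphics is available from period 4; precedence pushes Graphics to at least period 5.
Graphics at period 9 is achievable: Compilers -> period 6, Topology -> period 5, Algebra -> period 4, Econ -> period 1, Algorithms -> period 3, Systems -> period 2, Calculus -> period 7, Graphics -> period 9.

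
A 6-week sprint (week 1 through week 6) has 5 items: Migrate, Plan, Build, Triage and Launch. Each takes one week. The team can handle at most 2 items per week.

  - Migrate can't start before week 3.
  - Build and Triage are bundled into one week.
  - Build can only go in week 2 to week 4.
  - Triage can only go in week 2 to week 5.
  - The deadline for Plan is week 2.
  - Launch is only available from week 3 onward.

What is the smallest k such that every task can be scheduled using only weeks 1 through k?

With at most 2 per week and 5 tasks, at least 3 weeks are needed.
Migrate can't be placed before week 3, so the schedule must run through at least week 3.
3 works (last occupied week: week 3): for example Build in week 2, Triage in week 2, Plan in week 1, Launch in week 3, Migrate in week 3.

3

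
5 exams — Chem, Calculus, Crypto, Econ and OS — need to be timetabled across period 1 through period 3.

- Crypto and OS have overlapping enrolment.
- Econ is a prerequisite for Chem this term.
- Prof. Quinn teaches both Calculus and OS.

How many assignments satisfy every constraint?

36

Splitting on Chem: it can be period 2 (12), period 3 (24). Listing each branch's schedules as (Calculus, Crypto, Econ, OS) by period number:
Chem=period 2: (1,1,1,2) (1,1,1,3) (1,2,1,3) (1,3,1,2) (2,1,1,3) (2,2,1,1) (2,2,1,3) (2,3,1,1) (3,1,1,2) (3,2,1,1) (3,3,1,1) (3,3,1,2) — 12.
Chem=period 3: (1,1,1,2) (1,1,1,3) (1,1,2,2) (1,1,2,3) (1,2,1,3) (1,2,2,3) (1,3,1,2) (1,3,2,2) (2,1,1,3) (2,1,2,3) (2,2,1,1) (2,2,1,3) (2,2,2,1) (2,2,2,3) (2,3,1,1) (2,3,2,1) (3,1,1,2) (3,1,2,2) (3,2,1,1) (3,2,2,1) (3,3,1,1) (3,3,1,2) (3,3,2,1) (3,3,2,2) — 24.
Summing: 12 + 24 = 36.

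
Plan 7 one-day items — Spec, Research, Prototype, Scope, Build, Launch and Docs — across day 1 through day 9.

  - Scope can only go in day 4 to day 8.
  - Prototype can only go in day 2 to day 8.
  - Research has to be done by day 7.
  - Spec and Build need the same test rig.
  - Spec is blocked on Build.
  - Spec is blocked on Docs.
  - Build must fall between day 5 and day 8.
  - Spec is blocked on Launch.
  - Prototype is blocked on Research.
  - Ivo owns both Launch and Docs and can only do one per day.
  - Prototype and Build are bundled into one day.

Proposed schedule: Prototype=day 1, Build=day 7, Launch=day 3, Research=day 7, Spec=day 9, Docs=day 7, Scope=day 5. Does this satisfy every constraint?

Prototype is blocked on Research — violated.
Prototype can only go in day 2 to day 8 — violated.
Spec and Build need the same test rig — holds.
Spec is blocked on Build — holds.
Ivo owns both Launch and Docs and can only do one per day — holds.
Scope can only go in day 4 to day 8 — holds.
Spec is blocked on Launch — holds.
Build must fall between day 5 and day 8 — holds.
Spec is blocked on Docs — holds.
Research has to be done by day 7 — holds.
Prototype and Build are bundled into one day — violated.

No. Prototype is blocked on Research is not satisfied.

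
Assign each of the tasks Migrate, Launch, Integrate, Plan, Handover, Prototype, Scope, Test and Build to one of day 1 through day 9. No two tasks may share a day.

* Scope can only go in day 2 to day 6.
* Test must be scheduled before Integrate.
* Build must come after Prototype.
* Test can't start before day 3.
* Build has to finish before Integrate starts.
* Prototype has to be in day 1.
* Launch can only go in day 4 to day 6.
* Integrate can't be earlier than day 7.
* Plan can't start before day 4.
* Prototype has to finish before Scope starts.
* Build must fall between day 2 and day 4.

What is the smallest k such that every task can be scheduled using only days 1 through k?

The precedence chain requires at least 3 distinct days.
With at most 1 per day and 9 tasks, at least 9 days are needed.
Integrate can't be placed before day 7, so the schedule must run through at least day 7.
9 works (last occupied day: day 9): for example Plan in day 5; Build in day 2; Integrate in day 7; Test in day 6; Migrate in day 8; Launch in day 4; Scope in day 3; Prototype in day 1; Handover in day 9.

9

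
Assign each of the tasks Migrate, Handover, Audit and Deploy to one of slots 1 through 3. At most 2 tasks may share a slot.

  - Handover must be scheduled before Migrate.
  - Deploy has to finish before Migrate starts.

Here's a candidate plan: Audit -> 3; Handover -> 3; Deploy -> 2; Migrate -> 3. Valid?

Deploy has to finish before Migrate starts — holds.
At most 2 tasks may share a slot — violated.
Handover must be scheduled before Migrate — violated.

No. At most 2 tasks may share a slot is not satisfied.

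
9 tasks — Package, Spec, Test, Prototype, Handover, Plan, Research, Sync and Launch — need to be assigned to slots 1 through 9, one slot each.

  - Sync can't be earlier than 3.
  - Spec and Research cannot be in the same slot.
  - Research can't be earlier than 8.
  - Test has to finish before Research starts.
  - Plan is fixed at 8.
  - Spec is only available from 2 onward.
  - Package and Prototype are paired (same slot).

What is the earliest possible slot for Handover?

1

Handover at 1 is achievable: Plan -> 8; Prototype -> 1; Launch -> 1; Research -> 8; Handover -> 1; Spec -> 2; Test -> 1; Sync -> 3; Package -> 1.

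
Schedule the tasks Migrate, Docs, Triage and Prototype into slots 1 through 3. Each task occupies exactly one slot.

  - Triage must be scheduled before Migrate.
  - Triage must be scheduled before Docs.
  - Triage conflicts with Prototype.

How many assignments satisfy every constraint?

Splitting on Migrate: it can be 2 (4), 3 (6). Listing each branch's schedules as (Docs, Triage, Prototype):
Migrate=2: (2,1,2) (2,1,3) (3,1,2) (3,1,3) — 4.
Migrate=3: (2,1,2) (2,1,3) (3,1,2) (3,1,3) (3,2,1) (3,2,3) — 6.
Summing: 4 + 6 = 10.

10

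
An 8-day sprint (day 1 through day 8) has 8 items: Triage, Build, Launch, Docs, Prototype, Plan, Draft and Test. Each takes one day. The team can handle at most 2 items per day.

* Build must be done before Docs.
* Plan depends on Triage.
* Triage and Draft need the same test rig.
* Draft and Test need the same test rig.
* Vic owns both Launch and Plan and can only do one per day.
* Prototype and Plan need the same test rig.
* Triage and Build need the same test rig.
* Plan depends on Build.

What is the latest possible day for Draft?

Draft at day 8 is achievable: Docs=day 2, Build=day 1, Prototype=day 4, Triage=day 2, Test=day 3, Draft=day 8, Plan=day 3, Launch=day 1.

day 8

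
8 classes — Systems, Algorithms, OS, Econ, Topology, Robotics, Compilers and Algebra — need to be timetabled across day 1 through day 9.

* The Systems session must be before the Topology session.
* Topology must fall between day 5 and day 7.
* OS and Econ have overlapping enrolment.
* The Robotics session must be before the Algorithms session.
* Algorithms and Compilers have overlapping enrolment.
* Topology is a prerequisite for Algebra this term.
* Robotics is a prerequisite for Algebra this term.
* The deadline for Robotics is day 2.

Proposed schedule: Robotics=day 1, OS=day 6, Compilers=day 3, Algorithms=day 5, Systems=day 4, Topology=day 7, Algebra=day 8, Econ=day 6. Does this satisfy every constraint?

Robotics is a prerequisite for Algebra this term — holds.
The Robotics session must be before the Algorithms session — holds.
Algorithms and Compilers have overlapping enrolment — holds.
Topology must fall between day 5 and day 7 — holds.
The Systems session must be before the Topology session — holds.
OS and Econ have overlapping enrolment — violated.
Topology is a prerequisite for Algebra this term — holds.
The deadline for Robotics is day 2 — holds.

No. OS and Econ have overlapping enrolment is not satisfied.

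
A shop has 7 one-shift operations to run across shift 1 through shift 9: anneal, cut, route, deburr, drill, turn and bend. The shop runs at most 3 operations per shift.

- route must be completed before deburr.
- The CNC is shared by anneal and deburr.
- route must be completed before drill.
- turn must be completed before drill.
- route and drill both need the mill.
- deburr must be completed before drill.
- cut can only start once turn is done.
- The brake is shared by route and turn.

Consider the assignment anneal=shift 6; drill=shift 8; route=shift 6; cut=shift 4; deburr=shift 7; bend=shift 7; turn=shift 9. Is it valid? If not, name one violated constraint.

No. cut can only start once turn is done is not satisfied.

route and drill both need the mill — holds.
The CNC is shared by anneal and deburr — holds.
The shop runs at most 3 operations per shift — holds.
cut can only start once turn is done — violated.
route must be completed before drill — holds.
The brake is shared by route and turn — holds.
turn must be completed before drill — violated.
route must be completed before deburr — holds.
deburr must be completed before drill — holds.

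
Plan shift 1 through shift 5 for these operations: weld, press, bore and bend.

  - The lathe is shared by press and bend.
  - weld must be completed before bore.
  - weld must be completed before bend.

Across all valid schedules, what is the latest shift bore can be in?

shift 5

Precedence pushes bore to at least shift 2.
bore at shift 5 is achievable: weld -> shift 1, bore -> shift 5, press -> shift 1, bend -> shift 2.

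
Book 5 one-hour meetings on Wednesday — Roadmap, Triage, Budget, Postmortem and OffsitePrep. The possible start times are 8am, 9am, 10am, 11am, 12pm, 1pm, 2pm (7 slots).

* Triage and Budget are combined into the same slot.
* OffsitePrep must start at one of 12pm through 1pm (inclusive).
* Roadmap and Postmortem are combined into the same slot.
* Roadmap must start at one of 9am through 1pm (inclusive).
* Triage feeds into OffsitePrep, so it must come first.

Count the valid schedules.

Splitting on Roadmap: it can be 9am (9), 10am (9), 11am (9), 12pm (9), 1pm (9). Listing each branch's schedules as (Triage, Budget, Postmortem, OffsitePrep):
Roadmap=9am: (8am,8am,9am,12pm) (8am,8am,9am,1pm) (9am,9am,9am,12pm) (9am,9am,9am,1pm) (10am,10am,9am,12pm) (10am,10am,9am,1pm) (11am,11am,9am,12pm) (11am,11am,9am,1pm) (12pm,12pm,9am,1pm) — 9.
Roadmap=10am: (8am,8am,10am,12pm) (8am,8am,10am,1pm) (9am,9am,10am,12pm) (9am,9am,10am,1pm) (10am,10am,10am,12pm) (10am,10am,10am,1pm) (11am,11am,10am,12pm) (11am,11am,10am,1pm) (12pm,12pm,10am,1pm) — 9.
Roadmap=11am: (8am,8am,11am,12pm) (8am,8am,11am,1pm) (9am,9am,11am,12pm) (9am,9am,11am,1pm) (10am,10am,11am,12pm) (10am,10am,11am,1pm) (11am,11am,11am,12pm) (11am,11am,11am,1pm) (12pm,12pm,11am,1pm) — 9.
Roadmap=12pm: (8am,8am,12pm,12pm) (8am,8am,12pm,1pm) (9am,9am,12pm,12pm) (9am,9am,12pm,1pm) (10am,10am,12pm,12pm) (10am,10am,12pm,1pm) (11am,11am,12pm,12pm) (11am,11am,12pm,1pm) (12pm,12pm,12pm,1pm) — 9.
Roadmap=1pm: (8am,8am,1pm,12pm) (8am,8am,1pm,1pm) (9am,9am,1pm,12pm) (9am,9am,1pm,1pm) (10am,10am,1pm,12pm) (10am,10am,1pm,1pm) (11am,11am,1pm,12pm) (11am,11am,1pm,1pm) (12pm,12pm,1pm,1pm) — 9.
Summing: 9 + 9 + 9 + 9 + 9 = 45.

45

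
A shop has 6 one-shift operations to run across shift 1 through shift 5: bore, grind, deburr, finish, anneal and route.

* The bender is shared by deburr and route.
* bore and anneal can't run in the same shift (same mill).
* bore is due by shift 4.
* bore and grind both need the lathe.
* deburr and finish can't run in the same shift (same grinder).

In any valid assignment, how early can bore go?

Bore's own window allows nothing later than shift 4.
bore at shift 1 is achievable: grind in shift 2, finish in shift 2, deburr in shift 1, bore in shift 1, anneal in shift 2, route in shift 2.

shift 1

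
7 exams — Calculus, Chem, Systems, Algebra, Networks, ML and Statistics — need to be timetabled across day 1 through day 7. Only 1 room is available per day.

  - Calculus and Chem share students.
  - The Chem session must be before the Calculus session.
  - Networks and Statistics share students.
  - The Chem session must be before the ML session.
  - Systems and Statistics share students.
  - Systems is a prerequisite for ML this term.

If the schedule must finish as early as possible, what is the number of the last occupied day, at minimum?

The precedence chain requires at least 2 distinct days.
With at most 1 per day and 7 exams, at least 7 days are needed.
7 works (last occupied day: day 7): for example Systems -> day 2, Statistics -> day 7, Chem -> day 1, Calculus -> day 4, Networks -> day 6, ML -> day 3, Algebra -> day 5.

7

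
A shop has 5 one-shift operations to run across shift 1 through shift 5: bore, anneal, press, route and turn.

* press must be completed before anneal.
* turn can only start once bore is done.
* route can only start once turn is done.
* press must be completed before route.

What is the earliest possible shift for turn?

Precedence pushes turn to at least shift 2; downstream work caps turn at shift 4.
turn at shift 2 is achievable: turn -> shift 2; route -> shift 3; press -> shift 1; anneal -> shift 2; bore -> shift 1.

shift 2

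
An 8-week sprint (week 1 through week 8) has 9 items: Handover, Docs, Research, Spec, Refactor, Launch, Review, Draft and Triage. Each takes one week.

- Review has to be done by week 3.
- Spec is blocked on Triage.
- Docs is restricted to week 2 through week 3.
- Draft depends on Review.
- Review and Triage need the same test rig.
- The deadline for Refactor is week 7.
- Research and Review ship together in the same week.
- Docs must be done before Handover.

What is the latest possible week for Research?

week 3

Research must be in the same week as Review, which can't be after week 3, so Research is at most week 3.
Research at week 3 is achievable: Review -> week 3, Handover -> week 3, Spec -> week 2, Launch -> week 1, Research -> week 3, Triage -> week 1, Draft -> week 4, Docs -> week 2, Refactor -> week 1.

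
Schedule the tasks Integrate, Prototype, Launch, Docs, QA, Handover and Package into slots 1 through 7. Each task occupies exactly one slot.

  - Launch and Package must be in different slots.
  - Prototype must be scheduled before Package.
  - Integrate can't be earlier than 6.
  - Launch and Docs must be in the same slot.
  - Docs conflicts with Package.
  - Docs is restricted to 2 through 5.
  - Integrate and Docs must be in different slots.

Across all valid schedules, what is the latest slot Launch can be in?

5

Launch must be in the same slot as Docs, which can't be before 2, so Launch is at least 2; Launch must be in the same slot as Docs, which can't be after 5, so Launch is at most 5.
Launch at 5 is achievable: Handover=1; Docs=5; Launch=5; Prototype=1; Integrate=6; QA=1; Package=2.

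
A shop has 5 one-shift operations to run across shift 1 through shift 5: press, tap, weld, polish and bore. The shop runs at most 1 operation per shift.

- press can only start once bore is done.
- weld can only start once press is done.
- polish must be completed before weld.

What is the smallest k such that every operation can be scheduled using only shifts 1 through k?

The precedence chain requires at least 3 distinct shifts.
With at most 1 per shift and 5 operations, at least 5 shifts are needed.
5 works (last occupied shift: shift 5): for example tap=shift 5; weld=shift 4; bore=shift 1; polish=shift 3; press=shift 2.

5 shifts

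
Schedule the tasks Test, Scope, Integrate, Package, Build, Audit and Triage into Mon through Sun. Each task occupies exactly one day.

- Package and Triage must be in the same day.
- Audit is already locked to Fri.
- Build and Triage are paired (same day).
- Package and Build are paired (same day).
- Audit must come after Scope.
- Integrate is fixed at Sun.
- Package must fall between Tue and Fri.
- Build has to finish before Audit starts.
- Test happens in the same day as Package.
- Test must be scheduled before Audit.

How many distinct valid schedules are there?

12

Splitting on Test: it can be Tue (4), Wed (4), Thu (4). Listing each branch's schedules as (Scope, Integrate, Package, Build, Audit, Triage):
Test=Tue: (Mon,Sun,Tue,Tue,Fri,Tue) (Tue,Sun,Tue,Tue,Fri,Tue) (Wed,Sun,Tue,Tue,Fri,Tue) (Thu,Sun,Tue,Tue,Fri,Tue) — 4.
Test=Wed: (Mon,Sun,Wed,Wed,Fri,Wed) (Tue,Sun,Wed,Wed,Fri,Wed) (Wed,Sun,Wed,Wed,Fri,Wed) (Thu,Sun,Wed,Wed,Fri,Wed) — 4.
Test=Thu: (Mon,Sun,Thu,Thu,Fri,Thu) (Tue,Sun,Thu,Thu,Fri,Thu) (Wed,Sun,Thu,Thu,Fri,Thu) (Thu,Sun,Thu,Thu,Fri,Thu) — 4.
Summing: 4 + 4 + 4 = 12.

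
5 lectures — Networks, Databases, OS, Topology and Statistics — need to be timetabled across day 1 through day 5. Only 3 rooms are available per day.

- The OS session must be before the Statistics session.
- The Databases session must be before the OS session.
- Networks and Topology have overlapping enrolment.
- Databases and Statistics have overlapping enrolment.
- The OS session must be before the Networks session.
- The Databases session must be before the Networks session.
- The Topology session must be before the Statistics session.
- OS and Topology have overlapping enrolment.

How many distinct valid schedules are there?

42

Splitting on Networks: it can be day 3 (4), day 4 (13), day 5 (25). Listing each branch's schedules as (Databases, OS, Topology, Statistics) by day number:
Networks=day 3: (1,2,1,3) (1,2,1,4) (1,2,1,5) (1,2,4,5) — 4.
Networks=day 4: (1,2,1,3) (1,2,1,4) (1,2,1,5) (1,2,3,4) (1,2,3,5) (1,3,1,4) (1,3,1,5) (1,3,2,4) (1,3,2,5) (2,3,1,4) (2,3,1,5) (2,3,2,4) (2,3,2,5) — 13.
Networks=day 5: (1,2,1,3) (1,2,1,4) (1,2,1,5) (1,2,3,4) (1,2,3,5) (1,2,4,5) (1,3,1,4) (1,3,1,5) (1,3,2,4) (1,3,2,5) (1,3,4,5) (1,4,1,5) (1,4,2,5) (1,4,3,5) (2,3,1,4) (2,3,1,5) (2,3,2,4) (2,3,2,5) (2,3,4,5) (2,4,1,5) (2,4,2,5) (2,4,3,5) (3,4,1,5) (3,4,2,5) (3,4,3,5) — 25.
Summing: 4 + 13 + 25 = 42.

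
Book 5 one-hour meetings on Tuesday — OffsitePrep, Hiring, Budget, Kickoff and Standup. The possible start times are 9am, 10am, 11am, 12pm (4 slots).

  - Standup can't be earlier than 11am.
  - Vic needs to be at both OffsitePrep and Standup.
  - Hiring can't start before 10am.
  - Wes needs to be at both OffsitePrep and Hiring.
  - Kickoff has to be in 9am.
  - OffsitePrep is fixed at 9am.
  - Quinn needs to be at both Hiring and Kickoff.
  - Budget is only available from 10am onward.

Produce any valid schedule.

Standup=11am; OffsitePrep=9am; Budget=10am; Kickoff=9am; Hiring=10am

Checking: OffsitePrep(9am) != Hiring(10am); Hiring(10am) != Kickoff(9am); OffsitePrep(9am) != Standup(11am); Standup=11am in [11am,12pm]; Kickoff=9am in [9am,9am]; OffsitePrep=9am in [9am,9am]; Budget=10am in [10am,12pm]; Hiring=10am in [10am,12pm].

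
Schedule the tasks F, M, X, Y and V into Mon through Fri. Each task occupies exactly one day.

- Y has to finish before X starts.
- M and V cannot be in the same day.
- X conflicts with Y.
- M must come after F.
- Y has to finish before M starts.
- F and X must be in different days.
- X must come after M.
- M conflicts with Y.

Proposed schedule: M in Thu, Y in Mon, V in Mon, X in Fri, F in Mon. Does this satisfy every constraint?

Yes, all constraints hold

M and V cannot be in the same day — holds.
Y has to finish before X starts — holds.
X must come after M — holds.
M conflicts with Y — holds.
M must come after F — holds.
F and X must be in different days — holds.
X conflicts with Y — holds.
Y has to finish before M starts — holds.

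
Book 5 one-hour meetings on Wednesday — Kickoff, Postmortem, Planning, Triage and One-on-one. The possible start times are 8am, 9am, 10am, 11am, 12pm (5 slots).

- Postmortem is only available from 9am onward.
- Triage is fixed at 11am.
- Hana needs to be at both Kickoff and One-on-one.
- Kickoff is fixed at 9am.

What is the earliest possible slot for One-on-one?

8am

One-on-one at 8am is achievable: One-on-one -> 8am, Kickoff -> 9am, Triage -> 11am, Planning -> 8am, Postmortem -> 9am.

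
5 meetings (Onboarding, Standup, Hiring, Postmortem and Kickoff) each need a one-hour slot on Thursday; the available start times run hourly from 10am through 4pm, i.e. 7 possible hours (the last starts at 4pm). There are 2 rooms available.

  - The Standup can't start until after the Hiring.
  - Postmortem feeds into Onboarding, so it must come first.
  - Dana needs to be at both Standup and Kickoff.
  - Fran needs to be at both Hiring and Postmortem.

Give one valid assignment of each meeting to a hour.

Hiring=11am; Kickoff=10am; Onboarding=11am; Postmortem=10am; Standup=12pm

Checking: Hiring(11am) before Standup(12pm); Postmortem(10am) before Onboarding(11am); Standup(12pm) != Kickoff(10am); Hiring(11am) != Postmortem(10am); max 2 per hour (cap 2).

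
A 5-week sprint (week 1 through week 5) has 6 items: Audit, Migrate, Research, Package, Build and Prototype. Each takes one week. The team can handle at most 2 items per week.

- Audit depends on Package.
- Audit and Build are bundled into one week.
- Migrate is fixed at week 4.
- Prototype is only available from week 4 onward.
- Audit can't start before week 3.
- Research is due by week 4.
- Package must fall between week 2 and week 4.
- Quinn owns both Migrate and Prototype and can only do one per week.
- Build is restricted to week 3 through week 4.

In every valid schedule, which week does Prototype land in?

Prototype's window is week 4–week 5.
Migrate is fixed at week 4, and Prototype can't share a week with Migrate.
So Prototype must be week 5.

week 5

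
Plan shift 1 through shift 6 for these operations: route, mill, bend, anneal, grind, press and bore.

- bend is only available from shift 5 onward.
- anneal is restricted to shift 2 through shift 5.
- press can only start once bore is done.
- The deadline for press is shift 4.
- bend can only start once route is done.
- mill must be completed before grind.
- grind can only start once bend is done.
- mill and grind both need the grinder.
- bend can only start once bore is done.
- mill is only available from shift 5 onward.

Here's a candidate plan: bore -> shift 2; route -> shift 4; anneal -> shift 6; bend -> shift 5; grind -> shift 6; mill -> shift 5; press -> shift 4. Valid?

anneal is restricted to shift 2 through shift 5 — violated.
bend can only start once bore is done — holds.
bend can only start once route is done — holds.
press can only start once bore is done — holds.
mill and grind both need the grinder — holds.
bend is only available from shift 5 onward — holds.
The deadline for press is shift 4 — holds.
mill must be completed before grind — holds.
grind can only start once bend is done — holds.
mill is only available from shift 5 onward — holds.

No — it violates: anneal is restricted to shift 2 through shift 5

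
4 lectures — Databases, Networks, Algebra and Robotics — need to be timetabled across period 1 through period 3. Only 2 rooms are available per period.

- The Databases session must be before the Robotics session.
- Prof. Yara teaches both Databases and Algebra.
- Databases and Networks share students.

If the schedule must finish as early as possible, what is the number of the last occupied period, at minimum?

3

The precedence chain requires at least 2 distinct periods.
With at most 2 per period and 4 lectures, at least 2 periods are needed.
Could 2 periods be enough, i.e. nothing placed later than period 2? No: Robotics must come after Databases (at period 1 or later) → {period 2}; Databases must come before Robotics (at period 2 or earlier) → {period 1}; Algebra can't share with Databases (period 1) → {period 2}; Networks can't share with Databases (period 1) → {period 2}; that puts Networks, Algebra and Robotics all in period 2 — more than 2 per period.
So 2 periods is not enough.
3 works (last occupied period: period 3): for example Databases -> period 1, Networks -> period 2, Robotics -> period 2, Algebra -> period 3.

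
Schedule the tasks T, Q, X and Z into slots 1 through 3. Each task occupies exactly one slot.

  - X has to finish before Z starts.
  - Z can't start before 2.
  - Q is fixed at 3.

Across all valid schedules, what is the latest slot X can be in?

Downstream work caps X at 2.
X at 2 is achievable: X -> 2, Z -> 3, T -> 1, Q -> 3.

2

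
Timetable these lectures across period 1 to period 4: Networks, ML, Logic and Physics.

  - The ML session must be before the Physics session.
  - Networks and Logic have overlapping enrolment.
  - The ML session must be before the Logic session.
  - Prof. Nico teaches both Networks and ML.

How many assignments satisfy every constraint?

28

Splitting on Networks: it can be period 1 (5), period 2 (7), period 3 (8), period 4 (8). Listing each branch's schedules as (ML, Logic, Physics) by period number:
Networks=period 1: (2,3,3) (2,3,4) (2,4,3) (2,4,4) (3,4,4) — 5.
Networks=period 2: (1,3,2) (1,3,3) (1,3,4) (1,4,2) (1,4,3) (1,4,4) (3,4,4) — 7.
Networks=period 3: (1,2,2) (1,2,3) (1,2,4) (1,4,2) (1,4,3) (1,4,4) (2,4,3) (2,4,4) — 8.
Networks=period 4: (1,2,2) (1,2,3) (1,2,4) (1,3,2) (1,3,3) (1,3,4) (2,3,3) (2,3,4) — 8.
Summing: 5 + 7 + 8 + 8 = 28.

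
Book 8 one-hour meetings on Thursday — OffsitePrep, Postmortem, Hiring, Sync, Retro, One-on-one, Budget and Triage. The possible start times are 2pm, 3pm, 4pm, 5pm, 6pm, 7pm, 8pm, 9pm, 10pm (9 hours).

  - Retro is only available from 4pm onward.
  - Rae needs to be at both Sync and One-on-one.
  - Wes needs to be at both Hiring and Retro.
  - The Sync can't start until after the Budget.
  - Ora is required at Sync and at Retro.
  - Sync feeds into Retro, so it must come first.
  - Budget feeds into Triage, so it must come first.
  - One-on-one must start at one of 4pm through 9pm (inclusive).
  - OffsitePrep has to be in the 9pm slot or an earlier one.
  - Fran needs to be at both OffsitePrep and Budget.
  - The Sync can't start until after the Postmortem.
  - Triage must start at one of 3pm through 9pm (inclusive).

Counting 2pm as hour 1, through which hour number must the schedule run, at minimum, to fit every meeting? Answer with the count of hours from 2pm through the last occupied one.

The precedence chain requires at least 3 distinct hours.
3 works (last occupied hour: 4pm): for example Postmortem -> 2pm; OffsitePrep -> 3pm; Budget -> 2pm; Hiring -> 2pm; One-on-one -> 4pm; Retro -> 4pm; Triage -> 3pm; Sync -> 3pm.

3 hours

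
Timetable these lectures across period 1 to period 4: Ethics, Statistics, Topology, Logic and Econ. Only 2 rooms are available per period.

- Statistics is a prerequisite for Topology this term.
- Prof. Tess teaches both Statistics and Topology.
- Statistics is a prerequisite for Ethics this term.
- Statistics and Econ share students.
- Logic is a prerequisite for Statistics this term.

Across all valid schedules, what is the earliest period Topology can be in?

period 3

Precedence pushes Topology to at least period 3.
Topology at period 3 is achievable: Logic in period 1; Ethics in period 3; Topology in period 3; Statistics in period 2; Econ in period 1.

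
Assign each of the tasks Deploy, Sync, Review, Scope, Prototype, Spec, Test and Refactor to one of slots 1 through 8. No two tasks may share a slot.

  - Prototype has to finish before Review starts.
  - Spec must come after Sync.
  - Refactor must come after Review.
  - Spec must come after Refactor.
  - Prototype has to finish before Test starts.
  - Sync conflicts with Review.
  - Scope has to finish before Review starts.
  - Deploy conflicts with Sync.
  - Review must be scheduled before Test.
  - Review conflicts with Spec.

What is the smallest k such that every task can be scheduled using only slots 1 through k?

8

The precedence chain requires at least 4 distinct slots.
With at most 1 per slot and 8 tasks, at least 8 slots are needed.
8 works (last occupied slot: 8): for example Review -> 3; Sync -> 5; Scope -> 2; Refactor -> 4; Deploy -> 8; Spec -> 6; Test -> 7; Prototype -> 1.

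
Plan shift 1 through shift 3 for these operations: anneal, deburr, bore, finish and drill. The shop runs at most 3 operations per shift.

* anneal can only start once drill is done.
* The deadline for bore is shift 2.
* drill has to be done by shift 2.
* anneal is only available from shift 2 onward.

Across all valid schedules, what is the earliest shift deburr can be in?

shift 1

deburr at shift 1 is achievable: anneal -> shift 2; deburr -> shift 1; finish -> shift 2; bore -> shift 1; drill -> shift 1.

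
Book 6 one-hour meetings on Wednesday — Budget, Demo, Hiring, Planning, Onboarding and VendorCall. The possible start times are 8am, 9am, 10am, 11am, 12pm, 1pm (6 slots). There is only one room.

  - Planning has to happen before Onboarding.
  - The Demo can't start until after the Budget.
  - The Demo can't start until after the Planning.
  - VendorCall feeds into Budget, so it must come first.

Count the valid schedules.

54

Splitting on Budget: it can be 9am (8), 10am (16), 11am (18), 12pm (12). Listing each branch's schedules as (Demo, Hiring, Planning, Onboarding, VendorCall):
Budget=9am: (11am,12pm,10am,1pm,8am) (11am,1pm,10am,12pm,8am) (12pm,10am,11am,1pm,8am) (12pm,11am,10am,1pm,8am) (12pm,1pm,10am,11am,8am) (1pm,10am,11am,12pm,8am) (1pm,11am,10am,12pm,8am) (1pm,12pm,10am,11am,8am) — 8.
Budget=10am: (11am,12pm,8am,1pm,9am) (11am,12pm,9am,1pm,8am) (11am,1pm,8am,12pm,9am) (11am,1pm,9am,12pm,8am) (12pm,8am,11am,1pm,9am) (12pm,9am,11am,1pm,8am) (12pm,11am,8am,1pm,9am) (12pm,11am,9am,1pm,8am) (12pm,1pm,8am,11am,9am) (12pm,1pm,9am,11am,8am) (1pm,8am,11am,12pm,9am) (1pm,9am,11am,12pm,8am) (1pm,11am,8am,12pm,9am) (1pm,11am,9am,12pm,8am) (1pm,12pm,8am,11am,9am) (1pm,12pm,9am,11am,8am) — 16.
Budget=11am: (12pm,8am,9am,1pm,10am) (12pm,8am,10am,1pm,9am) (12pm,9am,8am,1pm,10am) (12pm,9am,10am,1pm,8am) (12pm,10am,8am,1pm,9am) (12pm,10am,9am,1pm,8am) (12pm,1pm,8am,9am,10am) (12pm,1pm,8am,10am,9am) (12pm,1pm,9am,10am,8am) (1pm,8am,9am,12pm,10am) (1pm,8am,10am,12pm,9am) (1pm,9am,8am,12pm,10am) (1pm,9am,10am,12pm,8am) (1pm,10am,8am,12pm,9am) (1pm,10am,9am,12pm,8am) (1pm,12pm,8am,9am,10am) (1pm,12pm,8am,10am,9am) (1pm,12pm,9am,10am,8am) — 18.
Budget=12pm: (1pm,8am,9am,10am,11am) (1pm,8am,9am,11am,10am) (1pm,8am,10am,11am,9am) (1pm,9am,8am,10am,11am) (1pm,9am,8am,11am,10am) (1pm,9am,10am,11am,8am) (1pm,10am,8am,9am,11am) (1pm,10am,8am,11am,9am) (1pm,10am,9am,11am,8am) (1pm,11am,8am,9am,10am) (1pm,11am,8am,10am,9am) (1pm,11am,9am,10am,8am) — 12.
Summing: 8 + 16 + 18 + 12 = 54.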